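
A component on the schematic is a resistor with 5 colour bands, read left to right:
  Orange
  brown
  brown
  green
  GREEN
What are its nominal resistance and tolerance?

31100000 Ω ±0.5%

Orange → 3 (first significant figure)
Brown → 1 (second significant figure)
Brown → 1 (third significant figure)
Green → ×10^5 multiplier
Green → ±0.5% tolerance
311 × 100000 = 31100000 Ω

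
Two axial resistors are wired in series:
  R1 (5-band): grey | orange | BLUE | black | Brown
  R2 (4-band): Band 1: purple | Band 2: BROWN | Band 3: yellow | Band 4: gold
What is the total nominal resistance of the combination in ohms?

R1: grey, orange, blue → 836; black ×1 → 836 Ω.
R2: violet, brown → 71; yellow ×10^4 → 710000 Ω.
Series: 836 + 710000 = 710836 Ω.

710836 Ω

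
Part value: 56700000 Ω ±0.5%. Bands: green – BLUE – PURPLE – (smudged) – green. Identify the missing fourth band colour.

56700000 Ω = 567 × 10^5.
The fourth band is the multiplier, 10^5, which is green.

green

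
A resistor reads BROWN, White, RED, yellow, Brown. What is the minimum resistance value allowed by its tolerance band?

1900800 Ω

Brown → 1 (first significant figure)
White → 9 (second significant figure)
Red → 2 (third significant figure)
Yellow → ×10^4 multiplier
Brown → ±1% tolerance
192 × 10000 = 1920000 Ω
Minimum = 1920000 × (1 − 1/100) = 1900800 Ω.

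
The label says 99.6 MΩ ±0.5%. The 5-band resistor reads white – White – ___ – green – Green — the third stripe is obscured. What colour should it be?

blue

99600000 Ω = 996 × 10^5.
The third band gives digit 6 of the significand, and 6 is blue.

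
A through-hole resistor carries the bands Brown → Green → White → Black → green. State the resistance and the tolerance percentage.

159 Ω ±0.5%

Brown → 1 (first significant figure)
Green → 5 (second significant figure)
White → 9 (third significant figure)
Black → ×1 multiplier
Green → ±0.5% tolerance
159 × 1 = 159 Ω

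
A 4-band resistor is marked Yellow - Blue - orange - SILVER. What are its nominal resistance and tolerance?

Yellow → 4 (first significant figure)
Blue → 6 (second significant figure)
Orange → ×10^3 multiplier
Silver → ±10% tolerance
46 × 1000 = 46000 Ω

46000 Ω ±10%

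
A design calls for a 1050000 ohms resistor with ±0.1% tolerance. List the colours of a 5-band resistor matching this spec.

brown, black, green, yellow, violet

1050000 Ω = 105 × 10^4.
1 → brown
0 → black
5 → green
Multiplier 10^4 → yellow.
±0.1% tolerance → violet.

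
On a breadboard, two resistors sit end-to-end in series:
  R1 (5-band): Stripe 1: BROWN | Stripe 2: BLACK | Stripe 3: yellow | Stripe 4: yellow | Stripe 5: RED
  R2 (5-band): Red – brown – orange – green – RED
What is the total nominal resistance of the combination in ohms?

R1: brown, black, yellow → 104; yellow ×10^4 → 1040000 Ω.
R2: red, brown, orange → 213; green ×10^5 → 21300000 Ω.
Series: 1040000 + 21300000 = 22340000 Ω.

22340000 Ω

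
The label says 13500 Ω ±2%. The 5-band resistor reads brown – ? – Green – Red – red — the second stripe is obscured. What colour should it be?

orange

13500 Ω = 135 × 10^2.
The second band gives digit 3 of the significand, and 3 is orange.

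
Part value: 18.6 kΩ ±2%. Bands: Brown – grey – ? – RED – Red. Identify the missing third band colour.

18600 Ω = 186 × 10^2.
The third band gives digit 6 of the significand, and 6 is blue.

blue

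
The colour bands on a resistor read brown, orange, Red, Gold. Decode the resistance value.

Brown → 1 (first significant figure)
Orange → 3 (second significant figure)
Red → ×10^2 multiplier
13 × 100 = 1300 Ω

1300 Ω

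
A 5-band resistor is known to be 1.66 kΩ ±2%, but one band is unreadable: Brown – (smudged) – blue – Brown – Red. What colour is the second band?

1660 Ω = 166 × 10^1.
The second band gives digit 6 of the significand, and 6 is blue.

blue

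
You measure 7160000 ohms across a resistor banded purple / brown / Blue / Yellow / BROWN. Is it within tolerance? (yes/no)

yes

Violet → 7 (first significant figure)
Brown → 1 (second significant figure)
Blue → 6 (third significant figure)
Yellow → ×10^4 multiplier
Brown → ±1% tolerance
716 × 10000 = 7160000 Ω
Allowed range: 7088400 Ω to 7231600 Ω.
7160000 ohms lies inside that range.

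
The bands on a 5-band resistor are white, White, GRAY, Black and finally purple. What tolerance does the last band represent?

The last band, violet, is the tolerance band.
Violet corresponds to ±0.1%.

±0.1%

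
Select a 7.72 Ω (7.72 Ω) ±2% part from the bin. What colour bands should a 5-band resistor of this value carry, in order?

7.72 Ω = 772 × 10^-2.
7 → violet
7 → violet
2 → red
Multiplier 10^-2 → silver.
±2% tolerance → red.

violet, violet, red, silver, red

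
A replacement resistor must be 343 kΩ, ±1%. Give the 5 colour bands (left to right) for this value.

343000 Ω = 343 × 10^3.
3 → orange
4 → yellow
3 → orange
Multiplier 10^3 → orange.
±1% tolerance → brown.

orange, yellow, orange, orange, brown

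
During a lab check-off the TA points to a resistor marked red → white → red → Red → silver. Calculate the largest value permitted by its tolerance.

32120 Ω

Red → 2 (first significant figure)
White → 9 (second significant figure)
Red → 2 (third significant figure)
Red → ×10^2 multiplier
Silver → ±10% tolerance
292 × 100 = 29200 Ω
Largest = 29200 × (1 + 10/100) = 32120 Ω.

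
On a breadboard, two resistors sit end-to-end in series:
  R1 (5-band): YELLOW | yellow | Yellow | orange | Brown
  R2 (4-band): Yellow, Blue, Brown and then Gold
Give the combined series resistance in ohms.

R1: yellow, yellow, yellow → 444; orange ×10^3 → 444000 Ω.
R2: yellow, blue → 46; brown ×10 → 460 Ω.
Series: 444000 + 460 = 444460 Ω.

444460 Ω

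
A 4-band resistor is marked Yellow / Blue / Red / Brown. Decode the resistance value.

Yellow → 4 (first significant figure)
Blue → 6 (second significant figure)
Red → ×10^2 multiplier
46 × 100 = 4600 Ω

4600 Ω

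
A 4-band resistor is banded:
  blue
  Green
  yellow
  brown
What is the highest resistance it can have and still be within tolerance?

Blue → 6 (first significant figure)
Green → 5 (second significant figure)
Yellow → ×10^4 multiplier
Brown → ±1% tolerance
65 × 10000 = 650000 Ω
Highest = 650000 × (1 + 1/100) = 656500 Ω.

656500 Ω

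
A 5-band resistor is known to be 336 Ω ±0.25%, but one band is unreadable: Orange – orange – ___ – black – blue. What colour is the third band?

336 Ω = 336 × 10^0.
The third band gives digit 6 of the significand, and 6 is blue.

blue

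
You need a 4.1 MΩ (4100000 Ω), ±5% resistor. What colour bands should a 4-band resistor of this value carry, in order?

yellow, brown, green, gold

4100000 Ω = 41 × 10^5.
4 → yellow
1 → brown
Multiplier 10^5 → green.
±5% tolerance → gold.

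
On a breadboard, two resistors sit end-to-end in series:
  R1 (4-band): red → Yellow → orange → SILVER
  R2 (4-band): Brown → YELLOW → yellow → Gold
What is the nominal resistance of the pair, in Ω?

R1: red, yellow → 24; orange ×10^3 → 24000 Ω.
R2: brown, yellow → 14; yellow ×10^4 → 140000 Ω.
Series: 24000 + 140000 = 164000 Ω.

164000 Ω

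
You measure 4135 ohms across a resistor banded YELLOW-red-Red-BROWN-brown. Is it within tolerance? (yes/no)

no

Yellow → 4 (first significant figure)
Red → 2 (second significant figure)
Red → 2 (third significant figure)
Brown → ×10 multiplier
Brown → ±1% tolerance
422 × 10 = 4220 Ω
Allowed range: 4177.8 Ω to 4262.2 Ω.
4135 ohms lies outside that range.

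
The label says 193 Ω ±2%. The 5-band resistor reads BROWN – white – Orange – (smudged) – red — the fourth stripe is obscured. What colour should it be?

black

193 Ω = 193 × 10^0.
The fourth band is the multiplier, 10^0, which is black.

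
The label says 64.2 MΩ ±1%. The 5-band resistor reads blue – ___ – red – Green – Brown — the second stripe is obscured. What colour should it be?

64200000 Ω = 642 × 10^5.
The second band gives digit 4 of the significand, and 4 is yellow.

yellow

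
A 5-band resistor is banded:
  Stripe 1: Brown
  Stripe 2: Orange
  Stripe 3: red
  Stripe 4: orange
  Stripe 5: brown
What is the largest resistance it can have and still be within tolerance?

133320 Ω

Brown → 1 (first significant figure)
Orange → 3 (second significant figure)
Red → 2 (third significant figure)
Orange → ×10^3 multiplier
Brown → ±1% tolerance
132 × 1000 = 132000 Ω
Largest = 132000 × (1 + 1/100) = 133320 Ω.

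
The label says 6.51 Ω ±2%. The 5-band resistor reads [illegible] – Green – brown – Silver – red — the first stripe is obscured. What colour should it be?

6.51 Ω = 651 × 10^-2.
The first band gives digit 6 of the significand, and 6 is blue.

blue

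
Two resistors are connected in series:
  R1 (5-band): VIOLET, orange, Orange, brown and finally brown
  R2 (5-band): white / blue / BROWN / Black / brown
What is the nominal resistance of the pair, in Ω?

8291 Ω

R1: violet, orange, orange → 733; brown ×10 → 7330 Ω.
R2: white, blue, brown → 961; black ×1 → 961 Ω.
Series: 7330 + 961 = 8291 Ω.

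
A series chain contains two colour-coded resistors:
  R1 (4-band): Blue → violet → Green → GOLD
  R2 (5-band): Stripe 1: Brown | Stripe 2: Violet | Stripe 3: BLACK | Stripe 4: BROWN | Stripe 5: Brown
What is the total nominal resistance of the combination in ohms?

6701700 Ω

R1: blue, violet → 67; green ×10^5 → 6700000 Ω.
R2: brown, violet, black → 170; brown ×10 → 1700 Ω.
Series: 6700000 + 1700 = 6701700 Ω.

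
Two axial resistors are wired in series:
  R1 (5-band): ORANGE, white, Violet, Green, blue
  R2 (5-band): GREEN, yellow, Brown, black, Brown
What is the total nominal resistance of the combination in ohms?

39700541 Ω

R1: orange, white, violet → 397; green ×10^5 → 39700000 Ω.
R2: green, yellow, brown → 541; black ×1 → 541 Ω.
Series: 39700000 + 541 = 39700541 Ω.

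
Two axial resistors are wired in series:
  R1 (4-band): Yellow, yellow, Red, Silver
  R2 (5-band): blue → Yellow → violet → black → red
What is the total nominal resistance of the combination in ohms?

5047 Ω

R1: yellow, yellow → 44; red ×10^2 → 4400 Ω.
R2: blue, yellow, violet → 647; black ×1 → 647 Ω.
Series: 4400 + 647 = 5047 Ω.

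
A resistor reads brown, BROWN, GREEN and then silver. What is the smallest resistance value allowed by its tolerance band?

Brown → 1 (first significant figure)
Brown → 1 (second significant figure)
Green → ×10^5 multiplier
Silver → ±10% tolerance
11 × 100000 = 1100000 Ω
Smallest = 1100000 × (1 − 10/100) = 990000 Ω.

990000 Ω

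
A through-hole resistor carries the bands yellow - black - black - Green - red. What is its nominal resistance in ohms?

40000000 Ω

Yellow → 4 (first significant figure)
Black → 0 (second significant figure)
Black → 0 (third significant figure)
Green → ×10^5 multiplier
400 × 100000 = 40000000 Ω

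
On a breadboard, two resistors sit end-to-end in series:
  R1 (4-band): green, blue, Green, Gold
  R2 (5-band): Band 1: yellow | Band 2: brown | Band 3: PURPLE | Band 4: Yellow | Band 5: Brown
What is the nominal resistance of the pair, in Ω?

9770000 Ω

R1: green, blue → 56; green ×10^5 → 5600000 Ω.
R2: yellow, brown, violet → 417; yellow ×10^4 → 4170000 Ω.
Series: 5600000 + 4170000 = 9770000 Ω.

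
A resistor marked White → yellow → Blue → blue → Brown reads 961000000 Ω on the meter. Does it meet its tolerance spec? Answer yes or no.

White → 9 (first significant figure)
Yellow → 4 (second significant figure)
Blue → 6 (third significant figure)
Blue → ×10^6 multiplier
Brown → ±1% tolerance
946 × 1000000 = 946000000 Ω
Allowed range: 936540000 Ω to 955460000 Ω.
961000000 Ω lies outside that range.

no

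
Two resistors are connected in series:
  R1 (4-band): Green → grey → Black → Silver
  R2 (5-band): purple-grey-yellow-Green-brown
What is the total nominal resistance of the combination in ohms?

R1: green, grey → 58; black ×1 → 58 Ω.
R2: violet, grey, yellow → 784; green ×10^5 → 78400000 Ω.
Series: 58 + 78400000 = 78400058 Ω.

78400058 Ω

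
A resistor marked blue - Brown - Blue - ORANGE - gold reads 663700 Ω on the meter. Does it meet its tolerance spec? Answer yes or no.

Blue → 6 (first significant figure)
Brown → 1 (second significant figure)
Blue → 6 (third significant figure)
Orange → ×10^3 multiplier
Gold → ±5% tolerance
616 × 1000 = 616000 Ω
Allowed range: 585200 Ω to 646800 Ω.
663700 Ω lies outside that range.

no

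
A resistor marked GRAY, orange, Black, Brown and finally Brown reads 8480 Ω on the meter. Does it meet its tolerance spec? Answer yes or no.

no

Grey → 8 (first significant figure)
Orange → 3 (second significant figure)
Black → 0 (third significant figure)
Brown → ×10 multiplier
Brown → ±1% tolerance
830 × 10 = 8300 Ω
Allowed range: 8217 Ω to 8383 Ω.
8480 Ω lies outside that range.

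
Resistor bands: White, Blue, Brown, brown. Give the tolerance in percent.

±1%

The last band, brown, is the tolerance band.
Brown corresponds to ±1%.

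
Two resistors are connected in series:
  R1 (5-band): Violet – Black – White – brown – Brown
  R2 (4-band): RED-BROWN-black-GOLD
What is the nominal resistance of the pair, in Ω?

7111 Ω

R1: violet, black, white → 709; brown ×10 → 7090 Ω.
R2: red, brown → 21; black ×1 → 21 Ω.
Series: 7090 + 21 = 7111 Ω.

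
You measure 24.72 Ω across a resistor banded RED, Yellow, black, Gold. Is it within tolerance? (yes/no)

Red → 2 (first significant figure)
Yellow → 4 (second significant figure)
Black → ×1 multiplier
Gold → ±5% tolerance
24 × 1 = 24 Ω
Allowed range: 22.8 Ω to 25.2 Ω.
24.72 Ω lies inside that range.

yes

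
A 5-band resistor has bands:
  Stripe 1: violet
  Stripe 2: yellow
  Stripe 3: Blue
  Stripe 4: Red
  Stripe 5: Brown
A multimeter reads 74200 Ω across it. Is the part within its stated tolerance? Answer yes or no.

Violet → 7 (first significant figure)
Yellow → 4 (second significant figure)
Blue → 6 (third significant figure)
Red → ×10^2 multiplier
Brown → ±1% tolerance
746 × 100 = 74600 Ω
Allowed range: 73854 Ω to 75346 Ω.
74200 Ω lies inside that range.

yes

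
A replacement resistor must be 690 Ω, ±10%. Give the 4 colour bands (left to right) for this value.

690 Ω = 69 × 10^1.
6 → blue
9 → white
Multiplier 10^1 → brown.
±10% tolerance → silver.

blue, white, brown, silver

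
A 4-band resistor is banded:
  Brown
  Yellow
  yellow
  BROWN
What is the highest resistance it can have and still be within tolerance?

141400 Ω

Brown → 1 (first significant figure)
Yellow → 4 (second significant figure)
Yellow → ×10^4 multiplier
Brown → ±1% tolerance
14 × 10000 = 140000 Ω
Highest = 140000 × (1 + 1/100) = 141400 Ω.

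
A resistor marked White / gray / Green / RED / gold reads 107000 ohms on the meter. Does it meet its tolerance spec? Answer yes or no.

no

White → 9 (first significant figure)
Grey → 8 (second significant figure)
Green → 5 (third significant figure)
Red → ×10^2 multiplier
Gold → ±5% tolerance
985 × 100 = 98500 Ω
Allowed range: 93575 Ω to 103425 Ω.
107000 ohms lies outside that range.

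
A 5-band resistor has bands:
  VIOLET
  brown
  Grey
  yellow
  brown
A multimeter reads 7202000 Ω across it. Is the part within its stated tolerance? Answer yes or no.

yes

Violet → 7 (first significant figure)
Brown → 1 (second significant figure)
Grey → 8 (third significant figure)
Yellow → ×10^4 multiplier
Brown → ±1% tolerance
718 × 10000 = 7180000 Ω
Allowed range: 7108200 Ω to 7251800 Ω.
7202000 Ω lies inside that range.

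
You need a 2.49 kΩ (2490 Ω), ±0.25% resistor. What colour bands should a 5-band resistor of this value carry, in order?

2490 Ω = 249 × 10^1.
2 → red
4 → yellow
9 → white
Multiplier 10^1 → brown.
±0.25% tolerance → blue.

red, yellow, white, brown, blue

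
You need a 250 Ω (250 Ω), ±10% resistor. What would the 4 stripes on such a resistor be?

red, green, brown, silver

250 Ω = 25 × 10^1.
2 → red
5 → green
Multiplier 10^1 → brown.
±10% tolerance → silver.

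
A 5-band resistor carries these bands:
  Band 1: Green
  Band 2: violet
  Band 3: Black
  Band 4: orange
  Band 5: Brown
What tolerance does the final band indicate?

The last band, brown, is the tolerance band.
Brown corresponds to ±1%.

±1%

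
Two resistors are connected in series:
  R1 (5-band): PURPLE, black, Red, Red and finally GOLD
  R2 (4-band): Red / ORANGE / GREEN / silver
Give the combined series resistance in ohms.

R1: violet, black, red → 702; red ×10^2 → 70200 Ω.
R2: red, orange → 23; green ×10^5 → 2300000 Ω.
Series: 70200 + 2300000 = 2370200 Ω.

2370200 Ω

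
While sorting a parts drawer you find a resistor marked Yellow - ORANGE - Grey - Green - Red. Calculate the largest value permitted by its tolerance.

Yellow → 4 (first significant figure)
Orange → 3 (second significant figure)
Grey → 8 (third significant figure)
Green → ×10^5 multiplier
Red → ±2% tolerance
438 × 100000 = 43800000 Ω
Largest = 43800000 × (1 + 2/100) = 44676000 Ω.

44676000 Ω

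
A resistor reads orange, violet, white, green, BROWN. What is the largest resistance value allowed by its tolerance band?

38279000 Ω

Orange → 3 (first significant figure)
Violet → 7 (second significant figure)
White → 9 (third significant figure)
Green → ×10^5 multiplier
Brown → ±1% tolerance
379 × 100000 = 37900000 Ω
Largest = 37900000 × (1 + 1/100) = 38279000 Ω.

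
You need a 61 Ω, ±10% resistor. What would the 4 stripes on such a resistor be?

blue, brown, black, silver

61 Ω = 61 × 10^0.
6 → blue
1 → brown
Multiplier 10^0 → black.
±10% tolerance → silver.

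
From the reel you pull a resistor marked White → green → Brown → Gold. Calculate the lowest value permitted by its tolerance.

902.5 Ω

White → 9 (first significant figure)
Green → 5 (second significant figure)
Brown → ×10 multiplier
Gold → ±5% tolerance
95 × 10 = 950 Ω
Lowest = 950 × (1 − 5/100) = 902.5 Ω.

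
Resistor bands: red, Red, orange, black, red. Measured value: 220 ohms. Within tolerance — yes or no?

Red → 2 (first significant figure)
Red → 2 (second significant figure)
Orange → 3 (third significant figure)
Black → ×1 multiplier
Red → ±2% tolerance
223 × 1 = 223 Ω
Allowed range: 218.54 Ω to 227.46 Ω.
220 ohms lies inside that range.

yes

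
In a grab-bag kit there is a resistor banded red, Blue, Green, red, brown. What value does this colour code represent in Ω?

Red → 2 (first significant figure)
Blue → 6 (second significant figure)
Green → 5 (third significant figure)
Red → ×10^2 multiplier
265 × 100 = 26500 Ω

26500 Ω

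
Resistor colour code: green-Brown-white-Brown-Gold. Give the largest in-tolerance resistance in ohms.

Green → 5 (first significant figure)
Brown → 1 (second significant figure)
White → 9 (third significant figure)
Brown → ×10 multiplier
Gold → ±5% tolerance
519 × 10 = 5190 Ω
Largest = 5190 × (1 + 5/100) = 5449.5 Ω.

5449.5 Ω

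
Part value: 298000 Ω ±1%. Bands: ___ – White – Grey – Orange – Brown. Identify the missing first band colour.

298000 Ω = 298 × 10^3.
The first band gives digit 2 of the significand, and 2 is red.

red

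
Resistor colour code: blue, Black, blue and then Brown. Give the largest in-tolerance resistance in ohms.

Blue → 6 (first significant figure)
Black → 0 (second significant figure)
Blue → ×10^6 multiplier
Brown → ±1% tolerance
60 × 1000000 = 60000000 Ω
Largest = 60000000 × (1 + 1/100) = 60600000 Ω.

60600000 Ω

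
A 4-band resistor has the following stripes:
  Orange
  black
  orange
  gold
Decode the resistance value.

30000 Ω

Orange → 3 (first significant figure)
Black → 0 (second significant figure)
Orange → ×10^3 multiplier
30 × 1000 = 30000 Ω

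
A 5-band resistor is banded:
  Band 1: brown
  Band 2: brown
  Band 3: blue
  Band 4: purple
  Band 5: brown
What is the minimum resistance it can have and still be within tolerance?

1148400000 Ω

Brown → 1 (first significant figure)
Brown → 1 (second significant figure)
Blue → 6 (third significant figure)
Violet → ×10^7 multiplier
Brown → ±1% tolerance
116 × 10000000 = 1160000000 Ω
Minimum = 1160000000 × (1 − 1/100) = 1148400000 Ω.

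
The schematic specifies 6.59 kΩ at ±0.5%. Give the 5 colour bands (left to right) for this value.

blue, green, white, brown, green

6590 Ω = 659 × 10^1.
6 → blue
5 → green
9 → white
Multiplier 10^1 → brown.
±0.5% tolerance → green.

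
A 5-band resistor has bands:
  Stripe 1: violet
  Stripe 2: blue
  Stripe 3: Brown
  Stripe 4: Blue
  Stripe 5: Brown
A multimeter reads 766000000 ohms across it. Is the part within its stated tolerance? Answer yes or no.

Violet → 7 (first significant figure)
Blue → 6 (second significant figure)
Brown → 1 (third significant figure)
Blue → ×10^6 multiplier
Brown → ±1% tolerance
761 × 1000000 = 761000000 Ω
Allowed range: 753390000 Ω to 768610000 Ω.
766000000 ohms lies inside that range.

yes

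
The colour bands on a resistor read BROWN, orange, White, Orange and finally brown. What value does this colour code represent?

139000 Ω

Brown → 1 (first significant figure)
Orange → 3 (second significant figure)
White → 9 (third significant figure)
Orange → ×10^3 multiplier
139 × 1000 = 139000 Ω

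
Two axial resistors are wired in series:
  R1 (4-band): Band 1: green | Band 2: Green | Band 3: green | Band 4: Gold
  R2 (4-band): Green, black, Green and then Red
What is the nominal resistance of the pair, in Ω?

10500000 Ω

R1: green, green → 55; green ×10^5 → 5500000 Ω.
R2: green, black → 50; green ×10^5 → 5000000 Ω.
Series: 5500000 + 5000000 = 10500000 Ω.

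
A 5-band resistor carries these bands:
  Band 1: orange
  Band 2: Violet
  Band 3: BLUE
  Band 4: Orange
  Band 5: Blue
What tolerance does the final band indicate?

The last band, blue, is the tolerance band.
Blue corresponds to ±0.25%.

±0.25%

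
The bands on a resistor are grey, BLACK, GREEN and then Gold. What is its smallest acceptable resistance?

Grey → 8 (first significant figure)
Black → 0 (second significant figure)
Green → ×10^5 multiplier
Gold → ±5% tolerance
80 × 100000 = 8000000 Ω
Smallest = 8000000 × (1 − 5/100) = 7600000 Ω.

7600000 Ω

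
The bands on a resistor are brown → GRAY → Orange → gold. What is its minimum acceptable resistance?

Brown → 1 (first significant figure)
Grey → 8 (second significant figure)
Orange → ×10^3 multiplier
Gold → ±5% tolerance
18 × 1000 = 18000 Ω
Minimum = 18000 × (1 − 5/100) = 17100 Ω.

17100 Ω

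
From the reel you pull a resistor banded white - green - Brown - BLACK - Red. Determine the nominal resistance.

951 Ω

White → 9 (first significant figure)
Green → 5 (second significant figure)
Brown → 1 (third significant figure)
Black → ×1 multiplier
951 × 1 = 951 Ω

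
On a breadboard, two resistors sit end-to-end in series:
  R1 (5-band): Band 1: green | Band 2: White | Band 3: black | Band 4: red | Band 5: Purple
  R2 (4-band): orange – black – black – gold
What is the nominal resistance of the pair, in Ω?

59030 Ω

R1: green, white, black → 590; red ×10^2 → 59000 Ω.
R2: orange, black → 30; black ×1 → 30 Ω.
Series: 59000 + 30 = 59030 Ω.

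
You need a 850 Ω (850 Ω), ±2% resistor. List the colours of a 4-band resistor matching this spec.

850 Ω = 85 × 10^1.
8 → grey
5 → green
Multiplier 10^1 → brown.
±2% tolerance → red.

grey, green, brown, red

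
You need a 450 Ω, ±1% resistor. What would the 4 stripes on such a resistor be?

yellow, green, brown, brown

450 Ω = 45 × 10^1.
4 → yellow
5 → green
Multiplier 10^1 → brown.
±1% tolerance → brown.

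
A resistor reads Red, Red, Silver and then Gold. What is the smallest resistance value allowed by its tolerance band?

0.209 Ω

Red → 2 (first significant figure)
Red → 2 (second significant figure)
Silver → ×0.01 multiplier
Gold → ±5% tolerance
22 × 0.01 = 0.22 Ω
Smallest = 0.22 × (1 − 5/100) = 0.209 Ω.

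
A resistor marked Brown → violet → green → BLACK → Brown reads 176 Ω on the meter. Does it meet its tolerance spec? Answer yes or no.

yes

Brown → 1 (first significant figure)
Violet → 7 (second significant figure)
Green → 5 (third significant figure)
Black → ×1 multiplier
Brown → ±1% tolerance
175 × 1 = 175 Ω
Allowed range: 173.25 Ω to 176.75 Ω.
176 Ω lies inside that range.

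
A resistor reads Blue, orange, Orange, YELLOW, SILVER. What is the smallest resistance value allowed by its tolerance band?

5697000 Ω

Blue → 6 (first significant figure)
Orange → 3 (second significant figure)
Orange → 3 (third significant figure)
Yellow → ×10^4 multiplier
Silver → ±10% tolerance
633 × 10000 = 6330000 Ω
Smallest = 6330000 × (1 − 10/100) = 5697000 Ω.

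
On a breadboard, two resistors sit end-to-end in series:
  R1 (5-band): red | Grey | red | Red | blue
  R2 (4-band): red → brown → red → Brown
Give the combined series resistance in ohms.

R1: red, grey, red → 282; red ×10^2 → 28200 Ω.
R2: red, brown → 21; red ×10^2 → 2100 Ω.
Series: 28200 + 2100 = 30300 Ω.

30300 Ω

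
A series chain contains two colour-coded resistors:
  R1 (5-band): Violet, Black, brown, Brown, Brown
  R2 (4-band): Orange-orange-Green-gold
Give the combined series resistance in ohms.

R1: violet, black, brown → 701; brown ×10 → 7010 Ω.
R2: orange, orange → 33; green ×10^5 → 3300000 Ω.
Series: 7010 + 3300000 = 3307010 Ω.

3307010 Ω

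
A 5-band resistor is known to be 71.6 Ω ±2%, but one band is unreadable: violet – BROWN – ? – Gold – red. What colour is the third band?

blue

71.6 Ω = 716 × 10^-1.
The third band gives digit 6 of the significand, and 6 is blue.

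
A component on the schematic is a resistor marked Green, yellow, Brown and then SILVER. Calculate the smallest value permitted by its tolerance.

486 Ω

Green → 5 (first significant figure)
Yellow → 4 (second significant figure)
Brown → ×10 multiplier
Silver → ±10% tolerance
54 × 10 = 540 Ω
Smallest = 540 × (1 − 10/100) = 486 Ω.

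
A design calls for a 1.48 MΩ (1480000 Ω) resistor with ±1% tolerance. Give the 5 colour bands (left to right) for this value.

brown, yellow, grey, yellow, brown

1480000 Ω = 148 × 10^4.
1 → brown
4 → yellow
8 → grey
Multiplier 10^4 → yellow.
±1% tolerance → brown.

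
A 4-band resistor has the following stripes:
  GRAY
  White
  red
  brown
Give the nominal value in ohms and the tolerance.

Grey → 8 (first significant figure)
White → 9 (second significant figure)
Red → ×10^2 multiplier
Brown → ±1% tolerance
89 × 100 = 8900 Ω

8900 Ω ±1%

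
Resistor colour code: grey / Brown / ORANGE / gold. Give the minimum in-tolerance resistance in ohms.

Grey → 8 (first significant figure)
Brown → 1 (second significant figure)
Orange → ×10^3 multiplier
Gold → ±5% tolerance
81 × 1000 = 81000 Ω
Minimum = 81000 × (1 − 5/100) = 76950 Ω.

76950 Ω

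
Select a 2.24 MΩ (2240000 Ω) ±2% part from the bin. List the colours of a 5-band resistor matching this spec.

2240000 Ω = 224 × 10^4.
2 → red
2 → red
4 → yellow
Multiplier 10^4 → yellow.
±2% tolerance → red.

red, red, yellow, yellow, red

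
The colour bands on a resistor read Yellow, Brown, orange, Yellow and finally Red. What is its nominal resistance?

4130000 Ω

Yellow → 4 (first significant figure)
Brown → 1 (second significant figure)
Orange → 3 (third significant figure)
Yellow → ×10^4 multiplier
413 × 10000 = 4130000 Ω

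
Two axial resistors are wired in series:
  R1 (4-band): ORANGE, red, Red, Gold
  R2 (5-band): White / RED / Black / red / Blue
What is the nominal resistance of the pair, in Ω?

95200 Ω

R1: orange, red → 32; red ×10^2 → 3200 Ω.
R2: white, red, black → 920; red ×10^2 → 92000 Ω.
Series: 3200 + 92000 = 95200 Ω.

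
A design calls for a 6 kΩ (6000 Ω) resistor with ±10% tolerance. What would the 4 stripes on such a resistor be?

6000 Ω = 60 × 10^2.
6 → blue
0 → black
Multiplier 10^2 → red.
±10% tolerance → silver.

blue, black, red, silver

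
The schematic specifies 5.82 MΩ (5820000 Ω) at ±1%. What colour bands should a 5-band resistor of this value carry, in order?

5820000 Ω = 582 × 10^4.
5 → green
8 → grey
2 → red
Multiplier 10^4 → yellow.
±1% tolerance → brown.

green, grey, red, yellow, brown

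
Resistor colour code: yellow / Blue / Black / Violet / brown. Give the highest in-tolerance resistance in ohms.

4646000000 Ω

Yellow → 4 (first significant figure)
Blue → 6 (second significant figure)
Black → 0 (third significant figure)
Violet → ×10^7 multiplier
Brown → ±1% tolerance
460 × 10000000 = 4600000000 Ω
Highest = 4600000000 × (1 + 1/100) = 4646000000 Ω.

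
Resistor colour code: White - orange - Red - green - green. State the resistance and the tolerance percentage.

93200000 Ω ±0.5%

White → 9 (first significant figure)
Orange → 3 (second significant figure)
Red → 2 (third significant figure)
Green → ×10^5 multiplier
Green → ±0.5% tolerance
932 × 100000 = 93200000 Ω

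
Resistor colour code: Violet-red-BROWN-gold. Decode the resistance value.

720 Ω

Violet → 7 (first significant figure)
Red → 2 (second significant figure)
Brown → ×10 multiplier
72 × 10 = 720 Ω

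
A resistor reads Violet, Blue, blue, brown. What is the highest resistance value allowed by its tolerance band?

76760000 Ω

Violet → 7 (first significant figure)
Blue → 6 (second significant figure)
Blue → ×10^6 multiplier
Brown → ±1% tolerance
76 × 1000000 = 76000000 Ω
Highest = 76000000 × (1 + 1/100) = 76760000 Ω.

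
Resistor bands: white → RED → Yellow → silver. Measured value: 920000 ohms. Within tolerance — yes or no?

White → 9 (first significant figure)
Red → 2 (second significant figure)
Yellow → ×10^4 multiplier
Silver → ±10% tolerance
92 × 10000 = 920000 Ω
Allowed range: 828000 Ω to 1012000 Ω.
920000 ohms lies inside that range.

yes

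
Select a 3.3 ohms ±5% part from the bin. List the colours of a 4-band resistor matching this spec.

3.3 Ω = 33 × 10^-1.
3 → orange
3 → orange
Multiplier 10^-1 → gold.
±5% tolerance → gold.

orange, orange, gold, gold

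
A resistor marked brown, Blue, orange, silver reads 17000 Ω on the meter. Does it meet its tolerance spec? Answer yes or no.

yes

Brown → 1 (first significant figure)
Blue → 6 (second significant figure)
Orange → ×10^3 multiplier
Silver → ±10% tolerance
16 × 1000 = 16000 Ω
Allowed range: 14400 Ω to 17600 Ω.
17000 Ω lies inside that range.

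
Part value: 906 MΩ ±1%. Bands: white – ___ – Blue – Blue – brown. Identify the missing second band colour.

black

906000000 Ω = 906 × 10^6.
The second band gives digit 0 of the significand, and 0 is black.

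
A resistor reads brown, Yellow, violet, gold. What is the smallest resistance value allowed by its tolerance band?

Brown → 1 (first significant figure)
Yellow → 4 (second significant figure)
Violet → ×10^7 multiplier
Gold → ±5% tolerance
14 × 10000000 = 140000000 Ω
Smallest = 140000000 × (1 − 5/100) = 133000000 Ω.

133000000 Ω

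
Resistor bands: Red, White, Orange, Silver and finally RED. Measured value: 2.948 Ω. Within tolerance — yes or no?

yes

Red → 2 (first significant figure)
White → 9 (second significant figure)
Orange → 3 (third significant figure)
Silver → ×0.01 multiplier
Red → ±2% tolerance
293 × 0.01 = 2.93 Ω
Allowed range: 2.8714 Ω to 2.9886 Ω.
2.948 Ω lies inside that range.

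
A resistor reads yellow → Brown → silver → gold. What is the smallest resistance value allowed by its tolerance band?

0.3895 Ω

Yellow → 4 (first significant figure)
Brown → 1 (second significant figure)
Silver → ×0.01 multiplier
Gold → ±5% tolerance
41 × 0.01 = 0.41 Ω
Smallest = 0.41 × (1 − 5/100) = 0.3895 Ω.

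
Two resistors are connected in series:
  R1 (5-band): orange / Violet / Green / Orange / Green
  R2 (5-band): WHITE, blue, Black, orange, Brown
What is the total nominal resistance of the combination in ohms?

1335000 Ω

R1: orange, violet, green → 375; orange ×10^3 → 375000 Ω.
R2: white, blue, black → 960; orange ×10^3 → 960000 Ω.
Series: 375000 + 960000 = 1335000 Ω.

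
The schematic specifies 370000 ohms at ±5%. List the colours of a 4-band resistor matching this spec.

370000 Ω = 37 × 10^4.
3 → orange
7 → violet
Multiplier 10^4 → yellow.
±5% tolerance → gold.

orange, violet, yellow, gold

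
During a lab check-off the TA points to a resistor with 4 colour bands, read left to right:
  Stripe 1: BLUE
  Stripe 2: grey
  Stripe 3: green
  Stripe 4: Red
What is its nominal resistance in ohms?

6800000 Ω

Blue → 6 (first significant figure)
Grey → 8 (second significant figure)
Green → ×10^5 multiplier
68 × 100000 = 6800000 Ω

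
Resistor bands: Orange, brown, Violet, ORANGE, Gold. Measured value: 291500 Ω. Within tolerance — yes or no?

no

Orange → 3 (first significant figure)
Brown → 1 (second significant figure)
Violet → 7 (third significant figure)
Orange → ×10^3 multiplier
Gold → ±5% tolerance
317 × 1000 = 317000 Ω
Allowed range: 301150 Ω to 332850 Ω.
291500 Ω lies outside that range.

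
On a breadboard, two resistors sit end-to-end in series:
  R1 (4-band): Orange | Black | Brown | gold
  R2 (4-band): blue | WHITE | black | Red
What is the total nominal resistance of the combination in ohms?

369 Ω

R1: orange, black → 30; brown ×10 → 300 Ω.
R2: blue, white → 69; black ×1 → 69 Ω.
Series: 300 + 69 = 369 Ω.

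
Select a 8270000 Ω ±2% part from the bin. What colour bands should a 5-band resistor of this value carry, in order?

8270000 Ω = 827 × 10^4.
8 → grey
2 → red
7 → violet
Multiplier 10^4 → yellow.
±2% tolerance → red.

grey, red, violet, yellow, red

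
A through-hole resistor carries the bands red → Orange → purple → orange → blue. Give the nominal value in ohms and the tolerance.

Red → 2 (first significant figure)
Orange → 3 (second significant figure)
Violet → 7 (third significant figure)
Orange → ×10^3 multiplier
Blue → ±0.25% tolerance
237 × 1000 = 237000 Ω

237000 Ω ±0.25%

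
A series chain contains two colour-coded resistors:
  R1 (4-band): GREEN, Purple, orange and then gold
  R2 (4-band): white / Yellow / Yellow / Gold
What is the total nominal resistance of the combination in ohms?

997000 Ω

R1: green, violet → 57; orange ×10^3 → 57000 Ω.
R2: white, yellow → 94; yellow ×10^4 → 940000 Ω.
Series: 57000 + 940000 = 997000 Ω.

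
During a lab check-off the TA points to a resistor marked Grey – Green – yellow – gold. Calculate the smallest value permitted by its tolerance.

807500 Ω

Grey → 8 (first significant figure)
Green → 5 (second significant figure)
Yellow → ×10^4 multiplier
Gold → ±5% tolerance
85 × 10000 = 850000 Ω
Smallest = 850000 × (1 − 5/100) = 807500 Ω.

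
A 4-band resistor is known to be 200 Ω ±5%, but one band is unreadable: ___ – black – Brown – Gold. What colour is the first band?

200 Ω = 20 × 10^1.
The first band gives digit 2 of the significand, and 2 is red.

red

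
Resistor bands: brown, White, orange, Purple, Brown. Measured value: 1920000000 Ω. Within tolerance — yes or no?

Brown → 1 (first significant figure)
White → 9 (second significant figure)
Orange → 3 (third significant figure)
Violet → ×10^7 multiplier
Brown → ±1% tolerance
193 × 10000000 = 1930000000 Ω
Allowed range: 1910700000 Ω to 1949300000 Ω.
1920000000 Ω lies inside that range.

yes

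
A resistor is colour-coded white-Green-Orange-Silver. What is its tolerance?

±10%

The last band, silver, is the tolerance band.
Silver corresponds to ±10%.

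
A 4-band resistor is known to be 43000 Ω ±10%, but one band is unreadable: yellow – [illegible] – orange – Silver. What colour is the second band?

orange

43000 Ω = 43 × 10^3.
The second band gives digit 3 of the significand, and 3 is orange.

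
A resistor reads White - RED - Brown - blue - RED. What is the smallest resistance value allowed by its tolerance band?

White → 9 (first significant figure)
Red → 2 (second significant figure)
Brown → 1 (third significant figure)
Blue → ×10^6 multiplier
Red → ±2% tolerance
921 × 1000000 = 921000000 Ω
Smallest = 921000000 × (1 − 2/100) = 902580000 Ω.

902580000 Ω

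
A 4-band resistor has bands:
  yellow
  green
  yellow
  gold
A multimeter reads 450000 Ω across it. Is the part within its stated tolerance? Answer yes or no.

Yellow → 4 (first significant figure)
Green → 5 (second significant figure)
Yellow → ×10^4 multiplier
Gold → ±5% tolerance
45 × 10000 = 450000 Ω
Allowed range: 427500 Ω to 472500 Ω.
450000 Ω lies inside that range.

yes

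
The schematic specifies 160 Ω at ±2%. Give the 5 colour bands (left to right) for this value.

160 Ω = 160 × 10^0.
1 → brown
6 → blue
0 → black
Multiplier 10^0 → black.
±2% tolerance → red.

brown, blue, black, black, red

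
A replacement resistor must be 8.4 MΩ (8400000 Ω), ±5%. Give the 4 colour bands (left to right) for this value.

grey, yellow, green, gold

8400000 Ω = 84 × 10^5.
8 → grey
4 → yellow
Multiplier 10^5 → green.
±5% tolerance → gold.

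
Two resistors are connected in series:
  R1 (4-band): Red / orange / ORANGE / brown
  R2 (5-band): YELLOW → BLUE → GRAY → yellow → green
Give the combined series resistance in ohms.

4703000 Ω

R1: red, orange → 23; orange ×10^3 → 23000 Ω.
R2: yellow, blue, grey → 468; yellow ×10^4 → 4680000 Ω.
Series: 23000 + 4680000 = 4703000 Ω.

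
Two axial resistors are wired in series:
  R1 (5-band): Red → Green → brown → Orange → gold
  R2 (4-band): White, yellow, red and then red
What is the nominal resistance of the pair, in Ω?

R1: red, green, brown → 251; orange ×10^3 → 251000 Ω.
R2: white, yellow → 94; red ×10^2 → 9400 Ω.
Series: 251000 + 9400 = 260400 Ω.

260400 Ω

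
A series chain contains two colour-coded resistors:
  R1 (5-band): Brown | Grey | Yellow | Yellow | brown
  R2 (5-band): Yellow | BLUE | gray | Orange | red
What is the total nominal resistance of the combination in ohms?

2308000 Ω

R1: brown, grey, yellow → 184; yellow ×10^4 → 1840000 Ω.
R2: yellow, blue, grey → 468; orange ×10^3 → 468000 Ω.
Series: 1840000 + 468000 = 2308000 Ω.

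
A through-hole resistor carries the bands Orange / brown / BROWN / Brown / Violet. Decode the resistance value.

3110 Ω

Orange → 3 (first significant figure)
Brown → 1 (second significant figure)
Brown → 1 (third significant figure)
Brown → ×10 multiplier
311 × 10 = 3110 Ω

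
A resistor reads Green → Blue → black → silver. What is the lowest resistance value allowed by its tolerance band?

50.4 Ω

Green → 5 (first significant figure)
Blue → 6 (second significant figure)
Black → ×1 multiplier
Silver → ±10% tolerance
56 × 1 = 56 Ω
Lowest = 56 × (1 − 10/100) = 50.4 Ω.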